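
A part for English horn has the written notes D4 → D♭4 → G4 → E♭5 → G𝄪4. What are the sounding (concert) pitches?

The English horn sounds a perfect fifth below written, so transpose each written note down a perfect fifth.
D4 becomes G3
Db4 becomes Gb3
G4 becomes C4
Eb5 becomes Ab4
G##4 becomes C##4

G3 Gb3 C4 Ab4 C##4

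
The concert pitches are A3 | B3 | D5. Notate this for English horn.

E4 F#4 A5

Written C4 sounds as F3 on the English horn, so concert pitches are written a perfect fifth up.
A3 → E4
B3 → F#4
D5 → A5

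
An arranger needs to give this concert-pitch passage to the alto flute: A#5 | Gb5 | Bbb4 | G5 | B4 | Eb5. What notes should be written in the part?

D#6 Cb6 Ebb5 C6 E5 Ab5

The alto flute sounds a perfect fourth below written, so the written part must be a perfect fourth above concert — transpose each note up.
A#5 -> D#6
Gb5 -> Cb6
Bbb4 -> Ebb5
G5 -> C6
B4 -> E5
Eb5 -> Ab5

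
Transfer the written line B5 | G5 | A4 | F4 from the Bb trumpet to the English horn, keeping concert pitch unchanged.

First find concert pitch: the Bb trumpet sounds a major second below written, so B5 G5 A4 F4 sounds A5 F5 G4 Eb4.
Then write for English horn: it sounds a perfect fifth below written, so the part must be a perfect fifth above concert.
A5 → E6
F5 → C6
G4 → D5
Eb4 → Bb4

E6 C6 D5 Bb4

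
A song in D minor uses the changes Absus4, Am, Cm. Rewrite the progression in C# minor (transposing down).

D minor down to C# minor is a minor second; each chord root moves by that interval while the quality stays the same.
Absus4: root Ab down a minor second → G, giving Gsus4.
Am: root A down a minor second → G#, giving G#m.
Cm: root C down a minor second → B, giving Bm.

Gsus4 G#m Bm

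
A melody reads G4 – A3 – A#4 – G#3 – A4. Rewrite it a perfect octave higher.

G5 A4 A#5 G#4 A5

G4: an octave up reaches G, and 12 semitones makes it G5.
A perfect octave up from A3 gives A4.
A#4 up a perfect octave is A#5.
G#3 up a perfect octave is G#4.
A perfect octave up from A4 gives A5.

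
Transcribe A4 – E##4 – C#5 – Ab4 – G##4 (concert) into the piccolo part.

A3 E##3 C#4 Ab3 G##3

The piccolo sounds a perfect octave above written, so the written part must be a perfect octave below concert — transpose each note down.
A4 becomes A3
E##4 becomes E##3
C#5 becomes C#4
Ab4 becomes Ab3
G##4 becomes G##3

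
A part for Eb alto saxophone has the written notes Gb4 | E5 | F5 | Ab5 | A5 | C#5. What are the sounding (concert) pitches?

The Eb alto saxophone sounds a major sixth below written, so transpose each written note down a major sixth.
Gb4 -> Bbb3
E5 -> G4
F5 -> Ab4
Ab5 -> Cb5
A5 -> C5
C#5 -> E4

Bbb3 G4 Ab4 Cb5 C5 E4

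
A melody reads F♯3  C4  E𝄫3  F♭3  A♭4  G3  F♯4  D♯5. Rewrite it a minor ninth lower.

E#2 B2 Db2 Eb2 G3 F#2 E#3 C##4

A minor ninth down from F#3 gives E#2.
C4 down a minor ninth is B2.
Ebb3 down a minor ninth is Db2.
Fb3: a ninth down reaches E, and 13 semitones makes it Eb2.
Ab4 down a minor ninth is G3.
G3 down a minor ninth is F#2.
A minor ninth down from F#4 gives E#3.
A minor ninth down from D#5 gives C##4.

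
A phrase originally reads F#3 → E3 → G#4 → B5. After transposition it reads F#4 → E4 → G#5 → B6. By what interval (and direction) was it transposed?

up a perfect octave

From F#3 to F#4 is 8 letter names — an octave of some quality.
F#3 to F#4 is 12 semitones, which makes it a perfect octave; the second version is higher, so the direction is up.
Checking another pair — B5 → B6 — gives the same interval.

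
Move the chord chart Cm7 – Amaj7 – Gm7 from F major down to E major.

F major down to E major is a minor second; each chord root moves by that interval while the quality stays the same.
Cm7: root C down a minor second → B, giving Bm7.
Amaj7: root A down a minor second → G#, giving G#maj7.
Gm7: root G down a minor second → F#, giving F#m7.

Bm7 G#maj7 F#m7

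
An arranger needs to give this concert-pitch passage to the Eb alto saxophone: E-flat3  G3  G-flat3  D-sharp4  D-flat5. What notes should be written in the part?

C4 E4 Eb4 B#4 Bb5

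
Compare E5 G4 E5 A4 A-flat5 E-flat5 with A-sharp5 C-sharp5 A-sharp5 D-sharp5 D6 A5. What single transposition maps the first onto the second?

Take the first pair: E5 → A#5. E to A spans 4 letter names, so the interval is some kind of fourth.
E5 to A#5 is 6 semitones, which makes it an augmented fourth; the second version is higher, so the direction is up.
Checking another pair — Eb5 → A5 — gives the same interval.

up an augmented fourth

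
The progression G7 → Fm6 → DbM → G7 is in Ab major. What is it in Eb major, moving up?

D7 Cm6 AbM D7

Ab major up to Eb major is a perfect fifth; each chord root moves by that interval while the quality stays the same.
G7: root G up a perfect fifth → D, giving D7.
Fm6: root F up a perfect fifth → C, giving Cm6.
DbM: root Db up a perfect fifth → Ab, giving AbM.
G7: root G up a perfect fifth → D, giving D7.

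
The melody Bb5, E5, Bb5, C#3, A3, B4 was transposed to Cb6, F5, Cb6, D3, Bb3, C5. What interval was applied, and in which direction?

From Bb5 to Cb6 is 2 letter names — a second of some quality.
Bb5 to Cb6 is 1 semitone, which makes it a minor second; the second version is higher, so the direction is up.
Checking another pair — B4 → C5 — gives the same interval.

up a minor second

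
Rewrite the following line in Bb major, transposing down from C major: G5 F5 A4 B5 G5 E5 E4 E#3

F5 Eb5 G4 A5 F5 D5 D4 D#3

C major to Bb major down is a major second, so every note moves down by that interval.
G5 becomes F5
F5 becomes Eb5
A4 becomes G4
B5 becomes A5
G5 becomes F5
E5 becomes D5
E4 becomes D4
E#3 becomes D#3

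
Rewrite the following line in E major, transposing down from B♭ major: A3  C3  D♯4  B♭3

D#3 F#2 G##3 E3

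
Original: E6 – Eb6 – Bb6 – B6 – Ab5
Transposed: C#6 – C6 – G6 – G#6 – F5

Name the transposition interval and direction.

From E6 to C#6 is 3 letter names — a third of some quality.
C#6 to E6 is 3 semitones, which makes it a minor third; the second version is lower, so the direction is down.
Checking another pair — Ab5 → F5 — gives the same interval.

down a minor third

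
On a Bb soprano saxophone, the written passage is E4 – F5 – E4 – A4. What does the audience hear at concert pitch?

D4 Eb5 D4 G4

Written C4 on the Bb soprano saxophone sounds as Bb3, a major second lower; apply that shift to every note.
E4 → D4
F5 → Eb5
E4 → D4
A4 → G4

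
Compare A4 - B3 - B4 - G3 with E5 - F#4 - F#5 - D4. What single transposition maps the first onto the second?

From A4 to E5 is 5 letter names — a fifth of some quality.
A4 to E5 is 7 semitones, which makes it a perfect fifth; the second version is higher, so the direction is up.
Checking another pair — G3 → D4 — gives the same interval.

up a perfect fifth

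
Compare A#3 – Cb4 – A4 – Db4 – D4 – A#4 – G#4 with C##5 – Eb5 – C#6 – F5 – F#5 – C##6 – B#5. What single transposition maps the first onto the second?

up a major tenth

Take the first pair: A#3 → C##5. A to C spans 10 letter names, so the interval is some kind of tenth.
A#3 to C##5 is 16 semitones, which makes it a major tenth; the second version is higher, so the direction is up.
Checking another pair — G#4 → B#5 — gives the same interval.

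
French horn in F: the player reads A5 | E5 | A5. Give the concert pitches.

The French horn in F sounds a perfect fifth below written, so transpose each written note down a perfect fifth.
A5 gives D5
E5 gives A4
A5 gives D5

D5 A4 D5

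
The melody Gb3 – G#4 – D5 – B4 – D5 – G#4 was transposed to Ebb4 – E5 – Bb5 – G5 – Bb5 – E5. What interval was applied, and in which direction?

up a minor sixth

From Gb3 to Ebb4 is 6 letter names — a sixth of some quality.
Gb3 to Ebb4 is 8 semitones, which makes it a minor sixth; the second version is higher, so the direction is up.
Checking another pair — G#4 → E5 — gives the same interval.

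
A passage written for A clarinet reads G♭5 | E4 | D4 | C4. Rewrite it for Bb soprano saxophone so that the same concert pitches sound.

F5 D#4 C#4 B3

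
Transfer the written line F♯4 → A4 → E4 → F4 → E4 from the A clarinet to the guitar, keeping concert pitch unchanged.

First find concert pitch: the A clarinet sounds a minor third below written, so F♯4 A4 E4 F4 E4 sounds D#4 F#4 C#4 D4 C#4.
Then write for guitar: it sounds a perfect octave below written, so the part must be a perfect octave above concert.
D#4 → D#5
F#4 → F#5
C#4 → C#5
D4 → D5
C#4 → C#5

D#5 F#5 C#5 D5 C#5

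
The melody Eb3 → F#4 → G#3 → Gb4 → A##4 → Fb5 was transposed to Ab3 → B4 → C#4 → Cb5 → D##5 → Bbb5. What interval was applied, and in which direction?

up a perfect fourth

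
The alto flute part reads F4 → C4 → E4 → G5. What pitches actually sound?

Written C4 on the alto flute sounds as G3, a perfect fourth lower; apply that shift to every note.
F4 gives C4
C4 gives G3
E4 gives B3
G5 gives D5

C4 G3 B3 D5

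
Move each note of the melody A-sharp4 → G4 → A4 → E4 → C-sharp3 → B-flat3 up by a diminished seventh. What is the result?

A diminished seventh up from A#4 gives G5.
A diminished seventh up from G4 gives Fb5.
A4 up a diminished seventh is Gb5.
A diminished seventh up from E4 gives Db5.
A diminished seventh up from C#3 gives Bb3.
Bb3: a seventh up reaches A, and 9 semitones makes it Abb4.

G5 Fb5 Gb5 Db5 Bb3 Abb4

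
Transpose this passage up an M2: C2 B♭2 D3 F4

C2 → D2
Bb2 → C3
D3 → E3
F4 → G4

D2 C3 E3 G4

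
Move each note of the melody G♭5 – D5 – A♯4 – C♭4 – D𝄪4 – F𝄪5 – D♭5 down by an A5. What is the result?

Gb5 down an augmented fifth is Cbb5.
D5 down an augmented fifth is Gb4.
A#4: a fifth down reaches D, and 8 semitones makes it D4.
Cb4 down an augmented fifth is Fbb3.
D##4 down an augmented fifth is G#3.
F##5: a fifth down reaches B, and 8 semitones makes it B4.
An augmented fifth down from Db5 gives Gbb4.

Cbb5 Gb4 D4 Fbb3 G#3 B4 Gbb4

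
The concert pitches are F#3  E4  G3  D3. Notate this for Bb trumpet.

G#3 F#4 A3 E3

The Bb trumpet sounds a major second below written, so the written part must be a major second above concert — transpose each note up.
F#3 gives G#3
E4 gives F#4
G3 gives A3
D3 gives E3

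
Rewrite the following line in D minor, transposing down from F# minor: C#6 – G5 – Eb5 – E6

F# minor to D minor down is a major third, so every note moves down by that interval.
C#6 to A5
G5 to Eb5
Eb5 to Cb5
E6 to C6

A5 Eb5 Cb5 C6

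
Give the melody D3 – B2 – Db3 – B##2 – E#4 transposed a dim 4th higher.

Gb3 Eb3 Gbb3 E#3 A4

D3: a fourth up reaches G, and 4 semitones makes it Gb3.
B2 up a diminished fourth is Eb3.
Db3: a fourth up reaches G, and 4 semitones makes it Gbb3.
B##2: a fourth up reaches E, and 4 semitones makes it E#3.
A diminished fourth up from E#4 gives A4.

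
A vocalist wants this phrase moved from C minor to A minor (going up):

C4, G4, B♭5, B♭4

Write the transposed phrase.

A4 E5 G6 G5

From C up to A is a major sixth; apply that to each pitch.
C4 to A4
G4 to E5
Bb5 to G6
Bb4 to G5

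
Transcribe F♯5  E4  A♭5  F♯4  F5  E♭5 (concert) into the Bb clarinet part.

The Bb clarinet sounds a major second below written, so the written part must be a major second above concert — transpose each note up.
F#5 gives G#5
E4 gives F#4
Ab5 gives Bb5
F#4 gives G#4
F5 gives G5
Eb5 gives F5

G#5 F#4 Bb5 G#4 G5 F5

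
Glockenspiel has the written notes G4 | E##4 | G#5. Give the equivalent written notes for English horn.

D7 B##6 D#8

First find concert pitch: the glockenspiel sounds a perfect fifteenth above written, so G4 E##4 G#5 sounds G6 E##6 G#7.
Then write for English horn: it sounds a perfect fifth below written, so the part must be a perfect fifth above concert.
G6 → D7
E##6 → B##6
G#7 → D#8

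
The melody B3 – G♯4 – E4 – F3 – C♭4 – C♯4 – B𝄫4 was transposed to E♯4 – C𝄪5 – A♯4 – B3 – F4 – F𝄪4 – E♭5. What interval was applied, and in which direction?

Take the first pair: B3 → E#4. B to E spans 4 letter names, so the interval is some kind of fourth.
B3 to E#4 is 6 semitones, which makes it an augmented fourth; the second version is higher, so the direction is up.
Checking another pair — Bbb4 → Eb5 — gives the same interval.

up an augmented fourth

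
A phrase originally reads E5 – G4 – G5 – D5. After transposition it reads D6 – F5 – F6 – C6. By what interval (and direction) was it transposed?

up a minor seventh

Take the first pair: E5 → D6. E to D spans 7 letter names, so the interval is some kind of seventh.
E5 to D6 is 10 semitones, which makes it a minor seventh; the second version is higher, so the direction is up.
Checking another pair — D5 → C6 — gives the same interval.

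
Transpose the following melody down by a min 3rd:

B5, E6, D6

G#5 C#6 B5

B5: a third down reaches G, and 3 semitones makes it G#5.
E6: a third down reaches C, and 3 semitones makes it C#6.
A minor third down from D6 gives B5.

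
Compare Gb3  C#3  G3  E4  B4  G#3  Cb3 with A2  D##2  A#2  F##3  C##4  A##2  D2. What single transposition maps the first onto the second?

down a diminished seventh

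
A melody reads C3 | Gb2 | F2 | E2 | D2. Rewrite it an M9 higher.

D4 Ab3 G3 F#3 E3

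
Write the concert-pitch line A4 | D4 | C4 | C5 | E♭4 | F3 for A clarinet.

The A clarinet sounds a minor third below written, so the written part must be a minor third above concert — transpose each note up.
A4 to C5
D4 to F4
C4 to Eb4
C5 to Eb5
Eb4 to Gb4
F3 to Ab3

C5 F4 Eb4 Eb5 Gb4 Ab3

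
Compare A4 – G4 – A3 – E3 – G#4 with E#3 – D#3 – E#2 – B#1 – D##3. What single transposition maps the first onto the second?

Take the first pair: A4 → E#3. A to E spans 11 letter names, so the interval is some kind of eleventh.
E#3 to A4 is 16 semitones, which makes it a diminished eleventh; the second version is lower, so the direction is down.
Checking another pair — G#4 → D##3 — gives the same interval.

down a diminished eleventh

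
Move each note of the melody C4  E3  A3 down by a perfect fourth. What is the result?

G3 B2 E3

C4: a fourth down reaches G, and 5 semitones makes it G3.
E3: a fourth down reaches B, and 5 semitones makes it B2.
A3: a fourth down reaches E, and 5 semitones makes it E3.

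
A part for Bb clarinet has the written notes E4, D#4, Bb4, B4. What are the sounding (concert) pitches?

D4 C#4 Ab4 A4

The Bb clarinet sounds a major second below written, so transpose each written note down a major second.
E4 becomes D4
D#4 becomes C#4
Bb4 becomes Ab4
B4 becomes A4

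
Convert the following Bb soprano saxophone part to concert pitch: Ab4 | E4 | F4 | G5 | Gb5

Gb4 D4 Eb4 F5 Fb5

The Bb soprano saxophone sounds a major second below written, so transpose each written note down a major second.
Ab4 becomes Gb4
E4 becomes D4
F4 becomes Eb4
G5 becomes F5
Gb5 becomes Fb5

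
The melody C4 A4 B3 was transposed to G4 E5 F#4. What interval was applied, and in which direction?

up a perfect fifth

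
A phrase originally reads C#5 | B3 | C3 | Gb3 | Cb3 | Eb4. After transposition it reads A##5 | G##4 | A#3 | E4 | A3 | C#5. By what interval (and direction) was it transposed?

up an augmented sixth

Take the first pair: C#5 → A##5. C to A spans 6 letter names, so the interval is some kind of sixth.
C#5 to A##5 is 10 semitones, which makes it an augmented sixth; the second version is higher, so the direction is up.
Checking another pair — Eb4 → C#5 — gives the same interval.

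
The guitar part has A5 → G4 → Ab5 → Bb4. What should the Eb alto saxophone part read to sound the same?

F#5 E4 F5 G4

First find concert pitch: the guitar sounds a perfect octave below written, so A5 G4 Ab5 Bb4 sounds A4 G3 Ab4 Bb3.
Then write for Eb alto saxophone: it sounds a major sixth below written, so the part must be a major sixth above concert.
A4 → F#5
G3 → E4
Ab4 → F5
Bb3 → G4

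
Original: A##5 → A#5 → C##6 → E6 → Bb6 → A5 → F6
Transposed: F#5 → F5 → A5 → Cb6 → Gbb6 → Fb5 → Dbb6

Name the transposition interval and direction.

down an augmented third

From A##5 to F#5 is 3 letter names — a third of some quality.
F#5 to A##5 is 5 semitones, which makes it an augmented third; the second version is lower, so the direction is down.
Checking another pair — F6 → Dbb6 — gives the same interval.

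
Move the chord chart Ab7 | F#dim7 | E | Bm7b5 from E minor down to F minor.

Bbb7 Gdim7 F Cm7b5

E minor down to F minor is a major seventh; each chord root moves by that interval while the quality stays the same.
Ab7: root Ab down a major seventh → Bbb, giving Bbb7.
F#dim7: root F# down a major seventh → G, giving Gdim7.
E: root E down a major seventh → F, giving F.
Bm7b5: root B down a major seventh → C, giving Cm7b5.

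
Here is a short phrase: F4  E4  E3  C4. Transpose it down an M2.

Eb4 D4 D3 Bb3

F4 to Eb4
E4 to D4
E3 to D3
C4 to Bb3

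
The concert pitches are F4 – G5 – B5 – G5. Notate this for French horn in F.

C5 D6 F#6 D6

Written C4 sounds as F3 on the French horn in F, so concert pitches are written a perfect fifth up.
F4 to C5
G5 to D6
B5 to F#6
G5 to D6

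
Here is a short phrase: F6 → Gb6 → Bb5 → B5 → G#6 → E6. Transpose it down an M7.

F6 down a major seventh is Gb5.
Gb6 down a major seventh is Abb5.
Bb5: a seventh down reaches C, and 11 semitones makes it Cb5.
B5 down a major seventh is C5.
A major seventh down from G#6 gives A5.
A major seventh down from E6 gives F5.

Gb5 Abb5 Cb5 C5 A5 F5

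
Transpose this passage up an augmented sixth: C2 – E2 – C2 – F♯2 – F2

A#2 C##3 A#2 D##3 D#3

C2 up an augmented sixth is A#2.
An augmented sixth up from E2 gives C##3.
C2 up an augmented sixth is A#2.
F#2: a sixth up reaches D, and 10 semitones makes it D##3.
F2 up an augmented sixth is D#3.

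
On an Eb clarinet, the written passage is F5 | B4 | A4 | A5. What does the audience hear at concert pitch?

Written C4 on the Eb clarinet sounds as Eb4, a minor third higher; apply that shift to every note.
F5 -> Ab5
B4 -> D5
A4 -> C5
A5 -> C6

Ab5 D5 C5 C6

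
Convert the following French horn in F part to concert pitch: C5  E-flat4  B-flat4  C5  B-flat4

Written C4 on the French horn in F sounds as F3, a perfect fifth lower; apply that shift to every note.
C5 becomes F4
Eb4 becomes Ab3
Bb4 becomes Eb4
C5 becomes F4
Bb4 becomes Eb4

F4 Ab3 Eb4 F4 Eb4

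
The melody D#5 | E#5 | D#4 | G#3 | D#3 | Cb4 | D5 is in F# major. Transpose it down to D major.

F# major to D major down is a major third, so every note moves down by that interval.
D#5 -> B4
E#5 -> C#5
D#4 -> B3
G#3 -> E3
D#3 -> B2
Cb4 -> Abb3
D5 -> Bb4

B4 C#5 B3 E3 B2 Abb3 Bb4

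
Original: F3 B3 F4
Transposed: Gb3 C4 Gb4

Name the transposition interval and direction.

From F3 to Gb3 is 2 letter names — a second of some quality.
F3 to Gb3 is 1 semitone, which makes it a minor second; the second version is higher, so the direction is up.
Checking another pair — F4 → Gb4 — gives the same interval.

up a minor second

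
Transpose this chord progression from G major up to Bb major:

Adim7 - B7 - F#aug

Cdim7 D7 Aaug

G major up to Bb major is a minor third; each chord root moves by that interval while the quality stays the same.
Adim7: root A up a minor third → C, giving Cdim7.
B7: root B up a minor third → D, giving D7.
F#aug: root F# up a minor third → A, giving Aaug.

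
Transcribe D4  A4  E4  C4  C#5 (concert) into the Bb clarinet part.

E4 B4 F#4 D4 D#5

The Bb clarinet sounds a major second below written, so the written part must be a major second above concert — transpose each note up.
D4 to E4
A4 to B4
E4 to F#4
C4 to D4
C#5 to D#5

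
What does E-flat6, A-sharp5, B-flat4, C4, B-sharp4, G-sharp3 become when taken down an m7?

F5 B#4 C4 D3 C##4 A#2

Eb6 to F5
A#5 to B#4
Bb4 to C4
C4 to D3
B#4 to C##4
G#3 to A#2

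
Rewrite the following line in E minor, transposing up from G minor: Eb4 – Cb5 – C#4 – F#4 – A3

From G up to E is a major sixth; apply that to each pitch.
Eb4 gives C5
Cb5 gives Ab5
C#4 gives A#4
F#4 gives D#5
A3 gives F#4

C5 Ab5 A#4 D#5 F#4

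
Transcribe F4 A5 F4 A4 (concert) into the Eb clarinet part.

D4 F#5 D4 F#4

The Eb clarinet sounds a minor third above written, so the written part must be a minor third below concert — transpose each note down.
F4 → D4
A5 → F#5
F4 → D4
A4 → F#4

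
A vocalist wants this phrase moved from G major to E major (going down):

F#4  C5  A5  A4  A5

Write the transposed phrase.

D#4 A4 F#5 F#4 F#5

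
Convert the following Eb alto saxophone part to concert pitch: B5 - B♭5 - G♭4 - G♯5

D5 Db5 Bbb3 B4

Written C4 on the Eb alto saxophone sounds as Eb3, a major sixth lower; apply that shift to every note.
B5 → D5
Bb5 → Db5
Gb4 → Bbb3
G#5 → B4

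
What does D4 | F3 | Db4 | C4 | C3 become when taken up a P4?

D4 → G4
F3 → Bb3
Db4 → Gb4
C4 → F4
C3 → F3

G4 Bb3 Gb4 F4 F3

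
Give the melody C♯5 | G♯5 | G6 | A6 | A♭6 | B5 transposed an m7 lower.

C#5 down a minor seventh is D#4.
G#5 down a minor seventh is A#4.
A minor seventh down from G6 gives A5.
A6 down a minor seventh is B5.
Ab6 down a minor seventh is Bb5.
A minor seventh down from B5 gives C#5.

D#4 A#4 A5 B5 Bb5 C#5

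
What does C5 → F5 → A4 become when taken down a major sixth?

Eb4 Ab4 C4

C5: a sixth down reaches E, and 9 semitones makes it Eb4.
A major sixth down from F5 gives Ab4.
A major sixth down from A4 gives C4.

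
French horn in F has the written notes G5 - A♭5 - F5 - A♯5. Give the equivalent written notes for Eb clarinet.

A4 Bb4 G4 B#4

First find concert pitch: the French horn in F sounds a perfect fifth below written, so G5 A♭5 F5 A♯5 sounds C5 Db5 Bb4 D#5.
Then write for Eb clarinet: it sounds a minor third above written, so the part must be a minor third below concert.
C5 → A4
Db5 → Bb4
Bb4 → G4
D#5 → B#4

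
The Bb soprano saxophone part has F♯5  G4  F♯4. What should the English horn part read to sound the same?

B5 C5 B4

First find concert pitch: the Bb soprano saxophone sounds a major second below written, so F♯5 G4 F♯4 sounds E5 F4 E4.
Then write for English horn: it sounds a perfect fifth below written, so the part must be a perfect fifth above concert.
E5 → B5
F4 → C5
E4 → B4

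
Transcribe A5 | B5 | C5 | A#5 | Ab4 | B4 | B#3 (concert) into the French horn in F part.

The French horn in F sounds a perfect fifth below written, so the written part must be a perfect fifth above concert — transpose each note up.
A5 to E6
B5 to F#6
C5 to G5
A#5 to E#6
Ab4 to Eb5
B4 to F#5
B#3 to F##4

E6 F#6 G5 E#6 Eb5 F#5 F##4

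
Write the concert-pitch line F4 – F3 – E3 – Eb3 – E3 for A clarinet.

Ab4 Ab3 G3 Gb3 G3

The A clarinet sounds a minor third below written, so the written part must be a minor third above concert — transpose each note up.
F4 gives Ab4
F3 gives Ab3
E3 gives G3
Eb3 gives Gb3
E3 gives G3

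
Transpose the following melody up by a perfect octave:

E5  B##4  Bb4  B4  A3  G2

E6 B##5 Bb5 B5 A4 G3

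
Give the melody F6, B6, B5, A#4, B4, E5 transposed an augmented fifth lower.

F6 → Bbb5
B6 → Eb6
B5 → Eb5
A#4 → D4
B4 → Eb4
E5 → Ab4

Bbb5 Eb6 Eb5 D4 Eb4 Ab4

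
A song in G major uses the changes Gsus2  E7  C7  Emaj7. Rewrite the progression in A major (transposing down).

G major down to A major is a minor seventh; each chord root moves by that interval while the quality stays the same.
Gsus2: root G down a minor seventh → A, giving Asus2.
E7: root E down a minor seventh → F#, giving F#7.
C7: root C down a minor seventh → D, giving D7.
Emaj7: root E down a minor seventh → F#, giving F#maj7.

Asus2 F#7 D7 F#maj7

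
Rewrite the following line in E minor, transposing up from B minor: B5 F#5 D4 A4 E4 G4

E6 B5 G4 D5 A4 C5

B minor to E minor up is a perfect fourth, so every note moves up by that interval.
B5 to E6
F#5 to B5
D4 to G4
A4 to D5
E4 to A4
G4 to C5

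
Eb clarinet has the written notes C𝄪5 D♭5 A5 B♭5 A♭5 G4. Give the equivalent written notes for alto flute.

First find concert pitch: the Eb clarinet sounds a minor third above written, so C𝄪5 D♭5 A5 B♭5 A♭5 G4 sounds E#5 Fb5 C6 Db6 Cb6 Bb4.
Then write for alto flute: it sounds a perfect fourth below written, so the part must be a perfect fourth above concert.
E#5 → A#5
Fb5 → Bbb5
C6 → F6
Db6 → Gb6
Cb6 → Fb6
Bb4 → Eb5

A#5 Bbb5 F6 Gb6 Fb6 Eb5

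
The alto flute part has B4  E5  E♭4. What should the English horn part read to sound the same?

C#5 F#5 F4

First find concert pitch: the alto flute sounds a perfect fourth below written, so B4 E5 E♭4 sounds F#4 B4 Bb3.
Then write for English horn: it sounds a perfect fifth below written, so the part must be a perfect fifth above concert.
F#4 → C#5
B4 → F#5
Bb3 → F4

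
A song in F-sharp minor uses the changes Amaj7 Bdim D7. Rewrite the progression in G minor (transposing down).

F-sharp minor down to G minor is a major seventh; each chord root moves by that interval while the quality stays the same.
Amaj7: root A down a major seventh → Bb, giving Bbmaj7.
Bdim: root B down a major seventh → C, giving Cdim.
D7: root D down a major seventh → Eb, giving Eb7.

Bbmaj7 Cdim Eb7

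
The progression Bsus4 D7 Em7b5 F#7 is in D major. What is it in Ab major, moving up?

Fsus4 Ab7 Bbm7b5 C7

D major up to Ab major is a diminished fifth; each chord root moves by that interval while the quality stays the same.
Bsus4: root B up a diminished fifth → F, giving Fsus4.
D7: root D up a diminished fifth → Ab, giving Ab7.
Em7b5: root E up a diminished fifth → Bb, giving Bbm7b5.
F#7: root F# up a diminished fifth → C, giving C7.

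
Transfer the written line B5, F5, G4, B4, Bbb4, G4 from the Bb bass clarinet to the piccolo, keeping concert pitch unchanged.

First find concert pitch: the Bb bass clarinet sounds a major ninth below written, so B5 F5 G4 B4 Bbb4 G4 sounds A4 Eb4 F3 A3 Abb3 F3.
Then write for piccolo: it sounds a perfect octave above written, so the part must be a perfect octave below concert.
A4 → A3
Eb4 → Eb3
F3 → F2
A3 → A2
Abb3 → Abb2
F3 → F2

A3 Eb3 F2 A2 Abb2 F2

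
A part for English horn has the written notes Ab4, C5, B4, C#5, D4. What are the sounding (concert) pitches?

Written C4 on the English horn sounds as F3, a perfect fifth lower; apply that shift to every note.
Ab4 to Db4
C5 to F4
B4 to E4
C#5 to F#4
D4 to G3

Db4 F4 E4 F#4 G3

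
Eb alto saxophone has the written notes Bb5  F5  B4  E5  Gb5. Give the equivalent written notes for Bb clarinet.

First find concert pitch: the Eb alto saxophone sounds a major sixth below written, so Bb5 F5 B4 E5 Gb5 sounds Db5 Ab4 D4 G4 Bbb4.
Then write for Bb clarinet: it sounds a major second below written, so the part must be a major second above concert.
Db5 → Eb5
Ab4 → Bb4
D4 → E4
G4 → A4
Bbb4 → Cb5

Eb5 Bb4 E4 A4 Cb5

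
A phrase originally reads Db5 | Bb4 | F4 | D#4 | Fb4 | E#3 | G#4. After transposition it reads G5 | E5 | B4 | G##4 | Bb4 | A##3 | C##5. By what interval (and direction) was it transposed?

From Db5 to G5 is 4 letter names — a fourth of some quality.
Db5 to G5 is 6 semitones, which makes it an augmented fourth; the second version is higher, so the direction is up.
Checking another pair — G#4 → C##5 — gives the same interval.

up an augmented fourth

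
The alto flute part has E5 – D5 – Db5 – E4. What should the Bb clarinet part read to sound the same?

First find concert pitch: the alto flute sounds a perfect fourth below written, so E5 D5 Db5 E4 sounds B4 A4 Ab4 B3.
Then write for Bb clarinet: it sounds a major second below written, so the part must be a major second above concert.
B4 → C#5
A4 → B4
Ab4 → Bb4
B3 → C#4

C#5 B4 Bb4 C#4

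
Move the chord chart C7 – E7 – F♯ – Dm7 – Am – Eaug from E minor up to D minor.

Bb7 D7 E Cm7 Gm Daug

E minor up to D minor is a minor seventh; each chord root moves by that interval while the quality stays the same.
C7: root C up a minor seventh → Bb, giving Bb7.
E7: root E up a minor seventh → D, giving D7.
F♯: root F♯ up a minor seventh → E, giving E.
Dm7: root D up a minor seventh → C, giving Cm7.
Am: root A up a minor seventh → G, giving Gm.
Eaug: root E up a minor seventh → D, giving Daug.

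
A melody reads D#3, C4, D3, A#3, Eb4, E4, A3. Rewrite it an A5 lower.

G2 Fb3 Gb2 D3 Abb3 Ab3 Db3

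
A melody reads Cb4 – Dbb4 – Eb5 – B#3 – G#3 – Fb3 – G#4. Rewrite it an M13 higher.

Ab5 Bbb5 C7 G##5 E#5 Db5 E#6

Cb4: a thirteenth up reaches A, and 21 semitones makes it Ab5.
Dbb4: a thirteenth up reaches B, and 21 semitones makes it Bbb5.
A major thirteenth up from Eb5 gives C7.
B#3 up a major thirteenth is G##5.
A major thirteenth up from G#3 gives E#5.
Fb3: a thirteenth up reaches D, and 21 semitones makes it Db5.
G#4 up a major thirteenth is E#6.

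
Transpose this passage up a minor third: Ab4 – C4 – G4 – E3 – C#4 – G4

Cb5 Eb4 Bb4 G3 E4 Bb4

Ab4 → Cb5
C4 → Eb4
G4 → Bb4
E3 → G3
C#4 → E4
G4 → Bb4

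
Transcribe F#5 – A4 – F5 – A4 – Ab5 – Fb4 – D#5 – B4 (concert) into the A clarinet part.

A5 C5 Ab5 C5 Cb6 Abb4 F#5 D5

The A clarinet sounds a minor third below written, so the written part must be a minor third above concert — transpose each note up.
F#5 -> A5
A4 -> C5
F5 -> Ab5
A4 -> C5
Ab5 -> Cb6
Fb4 -> Abb4
D#5 -> F#5
B4 -> D5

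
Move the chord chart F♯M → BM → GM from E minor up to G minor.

E minor up to G minor is a minor third; each chord root moves by that interval while the quality stays the same.
F♯M: root F♯ up a minor third → A, giving AM.
BM: root B up a minor third → D, giving DM.
GM: root G up a minor third → Bb, giving BbM.

AM DM BbM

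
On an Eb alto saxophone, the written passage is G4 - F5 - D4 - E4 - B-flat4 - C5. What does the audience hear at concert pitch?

Bb3 Ab4 F3 G3 Db4 Eb4

Written C4 on the Eb alto saxophone sounds as Eb3, a major sixth lower; apply that shift to every note.
G4 gives Bb3
F5 gives Ab4
D4 gives F3
E4 gives G3
Bb4 gives Db4
C5 gives Eb4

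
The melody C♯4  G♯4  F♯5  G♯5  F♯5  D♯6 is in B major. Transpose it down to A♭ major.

Bb3 F4 Eb5 F5 Eb5 C6

B major to A♭ major down is an augmented second, so every note moves down by that interval.
C#4 to Bb3
G#4 to F4
F#5 to Eb5
G#5 to F5
F#5 to Eb5
D#6 to C6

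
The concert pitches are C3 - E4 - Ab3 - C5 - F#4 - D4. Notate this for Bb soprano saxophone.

D3 F#4 Bb3 D5 G#4 E4

The Bb soprano saxophone sounds a major second below written, so the written part must be a major second above concert — transpose each note up.
C3 becomes D3
E4 becomes F#4
Ab3 becomes Bb3
C5 becomes D5
F#4 becomes G#4
D4 becomes E4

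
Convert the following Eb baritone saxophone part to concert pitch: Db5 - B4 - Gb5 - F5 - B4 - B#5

The Eb baritone saxophone sounds a major thirteenth below written, so transpose each written note down a major thirteenth.
Db5 to Fb3
B4 to D3
Gb5 to Bbb3
F5 to Ab3
B4 to D3
B#5 to D#4

Fb3 D3 Bbb3 Ab3 D3 D#4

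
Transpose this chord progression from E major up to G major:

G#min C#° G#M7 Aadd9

Bmin E° BM7 Cadd9

E major up to G major is a minor third; each chord root moves by that interval while the quality stays the same.
G#min: root G# up a minor third → B, giving Bmin.
C#°: root C# up a minor third → E, giving E°.
G#M7: root G# up a minor third → B, giving BM7.
Aadd9: root A up a minor third → C, giving Cadd9.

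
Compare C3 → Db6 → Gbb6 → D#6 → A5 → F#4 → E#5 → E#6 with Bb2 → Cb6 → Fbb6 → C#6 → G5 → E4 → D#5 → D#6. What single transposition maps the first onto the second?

down a major second

From C3 to Bb2 is 2 letter names — a second of some quality.
Bb2 to C3 is 2 semitones, which makes it a major second; the second version is lower, so the direction is down.
Checking another pair — E#6 → D#6 — gives the same interval.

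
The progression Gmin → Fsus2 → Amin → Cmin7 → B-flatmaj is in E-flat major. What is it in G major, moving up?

E-flat major up to G major is a major third; each chord root moves by that interval while the quality stays the same.
Gmin: root G up a major third → B, giving Bmin.
Fsus2: root F up a major third → A, giving Asus2.
Amin: root A up a major third → C#, giving C#min.
Cmin7: root C up a major third → E, giving Emin7.
B-flatmaj: root B-flat up a major third → D, giving Dmaj.

Bmin Asus2 C#min Emin7 Dmaj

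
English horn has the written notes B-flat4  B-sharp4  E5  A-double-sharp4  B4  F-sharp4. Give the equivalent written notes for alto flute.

First find concert pitch: the English horn sounds a perfect fifth below written, so B-flat4 B-sharp4 E5 A-double-sharp4 B4 F-sharp4 sounds Eb4 E#4 A4 D##4 E4 B3.
Then write for alto flute: it sounds a perfect fourth below written, so the part must be a perfect fourth above concert.
Eb4 → Ab4
E#4 → A#4
A4 → D5
D##4 → G##4
E4 → A4
B3 → E4

Ab4 A#4 D5 G##4 A4 E4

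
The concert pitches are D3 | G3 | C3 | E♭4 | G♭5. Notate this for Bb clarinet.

Written C4 sounds as Bb3 on the Bb clarinet, so concert pitches are written a major second up.
D3 to E3
G3 to A3
C3 to D3
Eb4 to F4
Gb5 to Ab5

E3 A3 D3 F4 Ab5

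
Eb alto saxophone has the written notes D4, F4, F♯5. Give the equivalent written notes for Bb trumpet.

G3 Bb3 B4

First find concert pitch: the Eb alto saxophone sounds a major sixth below written, so D4 F4 F♯5 sounds F3 Ab3 A4.
Then write for Bb trumpet: it sounds a major second below written, so the part must be a major second above concert.
F3 → G3
Ab3 → Bb3
A4 → B4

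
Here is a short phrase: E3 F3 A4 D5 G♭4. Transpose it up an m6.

A minor sixth up from E3 gives C4.
F3: a sixth up reaches D, and 8 semitones makes it Db4.
A4 up a minor sixth is F5.
A minor sixth up from D5 gives Bb5.
Gb4: a sixth up reaches E, and 8 semitones makes it Ebb5.

C4 Db4 F5 Bb5 Ebb5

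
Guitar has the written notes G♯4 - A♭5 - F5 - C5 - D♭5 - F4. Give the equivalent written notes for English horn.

D#4 Eb5 C5 G4 Ab4 C4

First find concert pitch: the guitar sounds a perfect octave below written, so G♯4 A♭5 F5 C5 D♭5 F4 sounds G#3 Ab4 F4 C4 Db4 F3.
Then write for English horn: it sounds a perfect fifth below written, so the part must be a perfect fifth above concert.
G#3 → D#4
Ab4 → Eb5
F4 → C5
C4 → G4
Db4 → Ab4
F3 → C4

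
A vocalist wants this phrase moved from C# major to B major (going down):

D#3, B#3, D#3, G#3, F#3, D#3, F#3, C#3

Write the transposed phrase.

C#3 A#3 C#3 F#3 E3 C#3 E3 B2

From C# down to B is a major second; apply that to each pitch.
D#3 becomes C#3
B#3 becomes A#3
D#3 becomes C#3
G#3 becomes F#3
F#3 becomes E3
D#3 becomes C#3
F#3 becomes E3
C#3 becomes B2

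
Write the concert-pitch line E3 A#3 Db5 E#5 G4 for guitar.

The guitar sounds a perfect octave below written, so the written part must be a perfect octave above concert — transpose each note up.
E3 → E4
A#3 → A#4
Db5 → Db6
E#5 → E#6
G4 → G5

E4 A#4 Db6 E#6 G5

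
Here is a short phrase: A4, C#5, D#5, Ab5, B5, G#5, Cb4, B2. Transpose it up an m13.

F6 A6 B6 Fb7 G7 E7 Abb5 G4

A4: a thirteenth up reaches F, and 20 semitones makes it F6.
C#5 up a minor thirteenth is A6.
D#5: a thirteenth up reaches B, and 20 semitones makes it B6.
A minor thirteenth up from Ab5 gives Fb7.
A minor thirteenth up from B5 gives G7.
A minor thirteenth up from G#5 gives E7.
Cb4: a thirteenth up reaches A, and 20 semitones makes it Abb5.
B2: a thirteenth up reaches G, and 20 semitones makes it G4.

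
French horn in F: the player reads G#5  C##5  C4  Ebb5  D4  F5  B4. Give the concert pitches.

The French horn in F sounds a perfect fifth below written, so transpose each written note down a perfect fifth.
G#5 → C#5
C##5 → F##4
C4 → F3
Ebb5 → Abb4
D4 → G3
F5 → Bb4
B4 → E4

C#5 F##4 F3 Abb4 G3 Bb4 E4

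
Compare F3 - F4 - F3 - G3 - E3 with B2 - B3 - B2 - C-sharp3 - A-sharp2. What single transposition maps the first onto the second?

From F3 to B2 is 5 letter names — a fifth of some quality.
B2 to F3 is 6 semitones, which makes it a diminished fifth; the second version is lower, so the direction is down.
Checking another pair — E3 → A#2 — gives the same interval.

down a diminished fifth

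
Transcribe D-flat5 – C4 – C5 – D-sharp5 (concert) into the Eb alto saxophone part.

Bb5 A4 A5 B#5

The Eb alto saxophone sounds a major sixth below written, so the written part must be a major sixth above concert — transpose each note up.
Db5 to Bb5
C4 to A4
C5 to A5
D#5 to B#5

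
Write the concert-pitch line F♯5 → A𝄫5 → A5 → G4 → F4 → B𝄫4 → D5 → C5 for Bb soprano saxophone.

Written C4 sounds as Bb3 on the Bb soprano saxophone, so concert pitches are written a major second up.
F#5 gives G#5
Abb5 gives Bbb5
A5 gives B5
G4 gives A4
F4 gives G4
Bbb4 gives Cb5
D5 gives E5
C5 gives D5

G#5 Bbb5 B5 A4 G4 Cb5 E5 D5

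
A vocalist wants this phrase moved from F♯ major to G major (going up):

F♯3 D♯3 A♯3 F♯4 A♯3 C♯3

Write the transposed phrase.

G3 E3 B3 G4 B3 D3

F♯ major to G major up is a minor second, so every note moves up by that interval.
F#3 to G3
D#3 to E3
A#3 to B3
F#4 to G4
A#3 to B3
C#3 to D3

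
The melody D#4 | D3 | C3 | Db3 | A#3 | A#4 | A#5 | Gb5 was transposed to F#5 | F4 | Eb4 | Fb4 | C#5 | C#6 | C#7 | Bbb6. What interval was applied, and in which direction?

up a minor tenth

Take the first pair: D#4 → F#5. D to F spans 10 letter names, so the interval is some kind of tenth.
D#4 to F#5 is 15 semitones, which makes it a minor tenth; the second version is higher, so the direction is up.
Checking another pair — Gb5 → Bbb6 — gives the same interval.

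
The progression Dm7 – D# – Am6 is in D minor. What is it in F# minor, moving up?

D minor up to F# minor is a major third; each chord root moves by that interval while the quality stays the same.
Dm7: root D up a major third → F#, giving F#m7.
D#: root D# up a major third → F##, giving F##.
Am6: root A up a major third → C#, giving C#m6.

F#m7 F## C#m6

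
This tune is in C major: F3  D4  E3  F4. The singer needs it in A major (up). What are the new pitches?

C major to A major up is a major sixth, so every note moves up by that interval.
F3 gives D4
D4 gives B4
E3 gives C#4
F4 gives D5

D4 B4 C#4 D5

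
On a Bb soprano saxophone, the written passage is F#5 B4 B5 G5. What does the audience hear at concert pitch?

The Bb soprano saxophone sounds a major second below written, so transpose each written note down a major second.
F#5 → E5
B4 → A4
B5 → A5
G5 → F5

E5 A4 A5 F5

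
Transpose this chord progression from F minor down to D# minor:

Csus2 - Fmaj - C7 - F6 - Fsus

A#sus2 D#maj A#7 D#6 D#sus

F minor down to D# minor is a diminished third; each chord root moves by that interval while the quality stays the same.
Csus2: root C down a diminished third → A#, giving A#sus2.
Fmaj: root F down a diminished third → D#, giving D#maj.
C7: root C down a diminished third → A#, giving A#7.
F6: root F down a diminished third → D#, giving D#6.
Fsus: root F down a diminished third → D#, giving D#sus.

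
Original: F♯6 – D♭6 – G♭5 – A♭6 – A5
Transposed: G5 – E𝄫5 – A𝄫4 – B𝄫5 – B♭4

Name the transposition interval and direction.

down a major seventh

Take the first pair: F#6 → G5. F to G spans 7 letter names, so the interval is some kind of seventh.
G5 to F#6 is 11 semitones, which makes it a major seventh; the second version is lower, so the direction is down.
Checking another pair — A5 → Bb4 — gives the same interval.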